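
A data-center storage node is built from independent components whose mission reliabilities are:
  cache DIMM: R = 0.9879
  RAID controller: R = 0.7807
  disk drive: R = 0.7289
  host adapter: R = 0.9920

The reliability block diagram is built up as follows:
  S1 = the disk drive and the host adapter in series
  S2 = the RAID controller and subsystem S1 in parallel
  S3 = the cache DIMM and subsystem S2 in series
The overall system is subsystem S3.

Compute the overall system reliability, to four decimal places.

0.9279

Series (disk drive and host adapter): 0.728900 × 0.992000 = 0.723069
Parallel (RAID controller and [0.723069]): 1 − (1 − 0.780700)(1 − 0.723069) = 0.939269
Series (cache DIMM and [0.939269]): 0.987900 × 0.939269 = 0.9279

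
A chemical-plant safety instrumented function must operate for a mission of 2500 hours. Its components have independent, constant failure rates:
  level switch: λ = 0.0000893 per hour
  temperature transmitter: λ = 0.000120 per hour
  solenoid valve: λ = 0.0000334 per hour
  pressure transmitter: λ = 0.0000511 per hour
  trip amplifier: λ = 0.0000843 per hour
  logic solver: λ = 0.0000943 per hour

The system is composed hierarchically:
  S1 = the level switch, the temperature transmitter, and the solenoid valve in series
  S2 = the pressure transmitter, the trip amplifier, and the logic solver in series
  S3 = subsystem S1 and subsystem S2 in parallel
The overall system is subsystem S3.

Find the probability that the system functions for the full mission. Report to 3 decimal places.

0.801

R(level switch) = exp(−0.0000893 × 2500) = 0.79991
R(temperature transmitter) = exp(−0.000120 × 2500) = 0.74082
R(solenoid valve) = exp(−0.0000334 × 2500) = 0.91989
R(pressure transmitter) = exp(−0.0000511 × 2500) = 0.88007
R(trip amplifier) = exp(−0.0000843 × 2500) = 0.80998
R(logic solver) = exp(−0.0000943 × 2500) = 0.78998
Series (level switch, temperature transmitter, and solenoid valve): 0.79991 × 0.74082 × 0.91989 = 0.54512
Series (pressure transmitter, trip amplifier, and logic solver): 0.88007 × 0.80998 × 0.78998 = 0.56313
Parallel ([0.54512] and [0.56313]): 1 − (1 − 0.54512)(1 − 0.56313) = 0.801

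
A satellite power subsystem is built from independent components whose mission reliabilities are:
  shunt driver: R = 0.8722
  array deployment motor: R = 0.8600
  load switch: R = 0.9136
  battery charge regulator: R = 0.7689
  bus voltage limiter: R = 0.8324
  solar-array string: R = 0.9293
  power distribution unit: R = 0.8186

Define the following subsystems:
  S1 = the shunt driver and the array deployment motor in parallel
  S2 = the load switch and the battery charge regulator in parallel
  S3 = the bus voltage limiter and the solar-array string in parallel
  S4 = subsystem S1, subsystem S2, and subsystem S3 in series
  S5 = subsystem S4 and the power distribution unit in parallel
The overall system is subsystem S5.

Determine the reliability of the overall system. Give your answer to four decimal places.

0.9911

Parallel (shunt driver and array deployment motor): 1 − (1 − 0.872200)(1 − 0.860000) = 0.982108
Parallel (load switch and battery charge regulator): 1 − (1 − 0.913600)(1 − 0.768900) = 0.980033
Parallel (bus voltage limiter and solar-array string): 1 − (1 − 0.832400)(1 − 0.929300) = 0.988151
Series ([0.982108], [0.980033], and [0.988151]): 0.982108 × 0.980033 × 0.988151 = 0.951094
Parallel ([0.951094] and power distribution unit): 1 − (1 − 0.951094)(1 − 0.818600) = 0.9911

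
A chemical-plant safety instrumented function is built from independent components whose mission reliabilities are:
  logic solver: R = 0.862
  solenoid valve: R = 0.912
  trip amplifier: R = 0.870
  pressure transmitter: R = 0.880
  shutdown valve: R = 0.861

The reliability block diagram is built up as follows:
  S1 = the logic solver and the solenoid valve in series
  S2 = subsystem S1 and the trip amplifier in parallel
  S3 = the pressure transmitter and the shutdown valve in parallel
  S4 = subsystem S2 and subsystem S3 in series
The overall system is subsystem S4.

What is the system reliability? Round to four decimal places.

0.9560

Series (logic solver and solenoid valve): 0.862000 × 0.912000 = 0.786144
Parallel ([0.786144] and trip amplifier): 1 − (1 − 0.786144)(1 − 0.870000) = 0.972199
Parallel (pressure transmitter and shutdown valve): 1 − (1 − 0.880000)(1 − 0.861000) = 0.983320
Series ([0.972199] and [0.983320]): 0.972199 × 0.983320 = 0.9560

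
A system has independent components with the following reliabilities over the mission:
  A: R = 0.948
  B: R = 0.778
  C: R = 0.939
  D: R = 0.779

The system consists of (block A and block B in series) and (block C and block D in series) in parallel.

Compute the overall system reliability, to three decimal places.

0.930

Series (A and B): 0.94800 × 0.77800 = 0.73754
Series (C and D): 0.93900 × 0.77900 = 0.73148
Parallel ([0.73754] and [0.73148]): 1 − (1 − 0.73754)(1 − 0.73148) = 0.930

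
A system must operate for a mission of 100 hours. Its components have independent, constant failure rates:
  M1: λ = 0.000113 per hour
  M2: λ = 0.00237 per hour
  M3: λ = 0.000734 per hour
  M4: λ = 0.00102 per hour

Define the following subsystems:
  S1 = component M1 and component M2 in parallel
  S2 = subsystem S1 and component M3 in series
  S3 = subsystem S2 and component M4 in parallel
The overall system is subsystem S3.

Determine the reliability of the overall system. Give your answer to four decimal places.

0.9929

R(M1) = exp(−0.000113 × 100) = 0.988764
R(M2) = exp(−0.00237 × 100) = 0.788991
R(M3) = exp(−0.000734 × 100) = 0.929229
R(M4) = exp(−0.00102 × 100) = 0.903030
Parallel (M1 and M2): 1 − (1 − 0.988764)(1 − 0.788991) = 0.997629
Series ([0.997629] and M3): 0.997629 × 0.929229 = 0.927026
Parallel ([0.927026] and M4): 1 − (1 − 0.927026)(1 − 0.903030) = 0.9929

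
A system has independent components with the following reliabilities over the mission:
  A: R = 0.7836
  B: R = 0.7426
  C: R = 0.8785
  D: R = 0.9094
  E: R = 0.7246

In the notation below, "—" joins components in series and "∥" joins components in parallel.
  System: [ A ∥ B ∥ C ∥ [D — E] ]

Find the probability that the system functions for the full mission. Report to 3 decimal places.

Series (D and E): 0.90940 × 0.72460 = 0.65895
Parallel (A, B, C, and [0.65895]): 1 − (1 − 0.78360)(1 − 0.74260)(1 − 0.87850)(1 − 0.65895) = 0.998

0.998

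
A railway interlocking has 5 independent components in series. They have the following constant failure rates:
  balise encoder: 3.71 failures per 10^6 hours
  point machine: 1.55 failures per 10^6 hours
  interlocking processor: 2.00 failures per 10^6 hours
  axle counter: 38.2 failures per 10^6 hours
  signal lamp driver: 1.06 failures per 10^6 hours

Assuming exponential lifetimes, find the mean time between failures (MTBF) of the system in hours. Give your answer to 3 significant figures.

Series of exponential components: λ_sys = Σ λ_i
λ_sys = 0.00000371 + 0.00000155 + 0.00000200 + 0.0000382 + 0.00000106 = 4.6520e-05 /h
MTBF = 1 / λ_sys = 21500 h

21500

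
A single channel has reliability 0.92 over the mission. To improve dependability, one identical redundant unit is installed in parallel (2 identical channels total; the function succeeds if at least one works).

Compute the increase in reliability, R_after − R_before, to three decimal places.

0.074

R_before = 0.92
R_after = 1 − (1 − 0.92)^2 = 0.994
ΔR = 0.994 − 0.92 = 0.074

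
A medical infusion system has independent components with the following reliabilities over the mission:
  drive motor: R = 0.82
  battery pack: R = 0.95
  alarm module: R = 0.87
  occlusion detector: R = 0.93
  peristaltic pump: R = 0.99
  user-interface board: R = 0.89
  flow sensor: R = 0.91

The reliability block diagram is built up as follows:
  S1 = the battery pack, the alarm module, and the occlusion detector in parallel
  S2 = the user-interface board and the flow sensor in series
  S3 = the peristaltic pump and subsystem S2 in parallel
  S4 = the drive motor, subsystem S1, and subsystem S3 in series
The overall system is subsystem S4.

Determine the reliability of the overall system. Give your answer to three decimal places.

0.818

Parallel (battery pack, alarm module, and occlusion detector): 1 − (1 − 0.95000)(1 − 0.87000)(1 − 0.93000) = 0.99955
Series (user-interface board and flow sensor): 0.89000 × 0.91000 = 0.80990
Parallel (peristaltic pump and [0.80990]): 1 − (1 − 0.99000)(1 − 0.80990) = 0.99810
Series (drive motor, [0.99955], and [0.99810]): 0.82000 × 0.99955 × 0.99810 = 0.818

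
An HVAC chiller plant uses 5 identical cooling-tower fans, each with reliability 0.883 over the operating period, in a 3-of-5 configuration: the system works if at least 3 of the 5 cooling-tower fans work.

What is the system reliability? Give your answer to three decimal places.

R = Σ_{i=3}^{5} C(5,i) p^i (1−p)^{5−i} with p = 0.883
C(5,3)·0.883^3·0.117^2 = 0.09424
C(5,4)·0.883^4·0.117^1 = 0.35563
C(5,5)·0.883^5·0.117^0 = 0.53679
Sum = 0.987

0.987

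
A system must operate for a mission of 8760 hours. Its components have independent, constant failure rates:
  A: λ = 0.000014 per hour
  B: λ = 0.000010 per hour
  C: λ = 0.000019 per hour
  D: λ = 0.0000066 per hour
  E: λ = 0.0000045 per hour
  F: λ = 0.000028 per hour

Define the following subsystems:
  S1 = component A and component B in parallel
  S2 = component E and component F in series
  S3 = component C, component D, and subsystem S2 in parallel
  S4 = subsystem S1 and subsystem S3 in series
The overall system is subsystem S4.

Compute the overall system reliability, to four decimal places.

R(A) = exp(−0.000014 × 8760) = 0.884582
R(B) = exp(−0.000010 × 8760) = 0.916127
R(C) = exp(−0.000019 × 8760) = 0.846674
R(D) = exp(−0.0000066 × 8760) = 0.943824
R(E) = exp(−0.0000045 × 8760) = 0.961347
R(F) = exp(−0.000028 × 8760) = 0.782485
Parallel (A and B): 1 − (1 − 0.884582)(1 − 0.916127) = 0.990320
Series (E and F): 0.961347 × 0.782485 = 0.752240
Parallel (C, D, and [0.752240]): 1 − (1 − 0.846674)(1 − 0.943824)(1 − 0.752240) = 0.997866
Series ([0.990320] and [0.997866]): 0.990320 × 0.997866 = 0.9882

0.9882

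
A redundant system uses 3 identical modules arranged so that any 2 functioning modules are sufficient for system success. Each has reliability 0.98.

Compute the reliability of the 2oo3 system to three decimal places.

0.999

R = Σ_{i=2}^{3} C(3,i) p^i (1−p)^{3−i} with p = 0.98
C(3,2)·0.98^2·0.02^1 = 0.05762
C(3,3)·0.98^3·0.02^0 = 0.94119
Sum = 0.999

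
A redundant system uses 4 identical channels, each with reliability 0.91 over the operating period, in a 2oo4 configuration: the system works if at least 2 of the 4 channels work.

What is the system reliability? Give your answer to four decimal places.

0.9973

R = Σ_{i=2}^{4} C(4,i) p^i (1−p)^{4−i} with p = 0.91
C(4,2)·0.91^2·0.09^2 = 0.040246
C(4,3)·0.91^3·0.09^1 = 0.271286
C(4,4)·0.91^4·0.09^0 = 0.685750
Sum = 0.9973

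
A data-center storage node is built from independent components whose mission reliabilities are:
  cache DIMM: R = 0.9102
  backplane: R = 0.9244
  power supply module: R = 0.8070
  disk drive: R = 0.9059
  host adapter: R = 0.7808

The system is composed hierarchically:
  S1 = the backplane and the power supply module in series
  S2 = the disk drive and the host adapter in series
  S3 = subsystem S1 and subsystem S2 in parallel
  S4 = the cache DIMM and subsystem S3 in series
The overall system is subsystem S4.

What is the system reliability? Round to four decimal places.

Series (backplane and power supply module): 0.924400 × 0.807000 = 0.745991
Series (disk drive and host adapter): 0.905900 × 0.780800 = 0.707327
Parallel ([0.745991] and [0.707327]): 1 − (1 − 0.745991)(1 − 0.707327) = 0.925658
Series (cache DIMM and [0.925658]): 0.910200 × 0.925658 = 0.8425

0.8425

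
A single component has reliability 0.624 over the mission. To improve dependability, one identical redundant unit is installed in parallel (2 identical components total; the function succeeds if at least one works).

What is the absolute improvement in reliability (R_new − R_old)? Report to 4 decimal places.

R_before = 0.624
R_after = 1 − (1 − 0.624)^2 = 0.8586
ΔR = 0.8586 − 0.624 = 0.2346

0.2346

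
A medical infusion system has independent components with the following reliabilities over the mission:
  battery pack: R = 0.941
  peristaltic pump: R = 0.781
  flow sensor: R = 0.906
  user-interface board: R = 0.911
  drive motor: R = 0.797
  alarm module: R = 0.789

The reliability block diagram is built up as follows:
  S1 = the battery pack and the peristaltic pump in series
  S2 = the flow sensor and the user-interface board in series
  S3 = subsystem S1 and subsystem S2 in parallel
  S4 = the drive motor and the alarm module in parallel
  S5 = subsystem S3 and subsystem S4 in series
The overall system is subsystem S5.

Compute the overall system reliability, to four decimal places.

0.9129

Series (battery pack and peristaltic pump): 0.941000 × 0.781000 = 0.734921
Series (flow sensor and user-interface board): 0.906000 × 0.911000 = 0.825366
Parallel ([0.734921] and [0.825366]): 1 − (1 − 0.734921)(1 − 0.825366) = 0.953708
Parallel (drive motor and alarm module): 1 − (1 − 0.797000)(1 − 0.789000) = 0.957167
Series ([0.953708] and [0.957167]): 0.953708 × 0.957167 = 0.9129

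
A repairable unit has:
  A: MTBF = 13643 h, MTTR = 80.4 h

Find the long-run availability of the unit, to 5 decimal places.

0.99414

A(A) = MTBF/(MTBF+MTTR) = 13643/(13643+80.4) = 0.99414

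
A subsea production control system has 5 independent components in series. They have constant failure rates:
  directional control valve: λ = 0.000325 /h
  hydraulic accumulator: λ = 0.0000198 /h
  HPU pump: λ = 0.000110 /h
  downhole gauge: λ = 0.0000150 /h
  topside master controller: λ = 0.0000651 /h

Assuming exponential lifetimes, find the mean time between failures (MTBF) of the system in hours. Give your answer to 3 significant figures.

Series of exponential components: λ_sys = Σ λ_i
λ_sys = 0.000325 + 0.0000198 + 0.000110 + 0.0000150 + 0.0000651 = 5.3490e-04 /h
MTBF = 1 / λ_sys = 1870 h

1870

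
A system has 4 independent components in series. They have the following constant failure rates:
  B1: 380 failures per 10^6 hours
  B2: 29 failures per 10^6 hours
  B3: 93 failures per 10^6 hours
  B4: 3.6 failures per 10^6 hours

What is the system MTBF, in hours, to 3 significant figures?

Series of exponential components: λ_sys = Σ λ_i
λ_sys = 0.00038 + 0.000029 + 0.000093 + 0.0000036 = 5.0560e-04 /h
MTBF = 1 / λ_sys = 1980 h

1980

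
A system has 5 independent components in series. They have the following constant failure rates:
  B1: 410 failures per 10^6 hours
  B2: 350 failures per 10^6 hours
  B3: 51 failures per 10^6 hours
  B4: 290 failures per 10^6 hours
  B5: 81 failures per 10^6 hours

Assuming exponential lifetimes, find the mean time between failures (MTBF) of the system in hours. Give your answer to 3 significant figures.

Series of exponential components: λ_sys = Σ λ_i
λ_sys = 0.00041 + 0.00035 + 0.000051 + 0.00029 + 0.000081 = 1.1820e-03 /h
MTBF = 1 / λ_sys = 846 h

846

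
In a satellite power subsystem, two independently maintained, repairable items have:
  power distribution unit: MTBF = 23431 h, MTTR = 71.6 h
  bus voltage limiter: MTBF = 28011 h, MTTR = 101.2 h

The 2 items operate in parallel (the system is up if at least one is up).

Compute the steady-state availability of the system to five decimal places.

A(power distribution unit) = MTBF/(MTBF+MTTR) = 23431/(23431+71.6) = 0.996954
A(bus voltage limiter) = MTBF/(MTBF+MTTR) = 28011/(28011+101.2) = 0.996400
Parallel availability: 1 − (1 − 0.996954)(1 − 0.996400) = 0.99999

0.99999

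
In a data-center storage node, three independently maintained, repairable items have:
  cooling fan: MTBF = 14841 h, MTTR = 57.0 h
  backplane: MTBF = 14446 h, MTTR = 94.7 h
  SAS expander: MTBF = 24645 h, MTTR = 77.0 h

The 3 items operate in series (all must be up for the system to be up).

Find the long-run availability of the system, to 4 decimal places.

0.9866

A(cooling fan) = MTBF/(MTBF+MTTR) = 14841/(14841+57.0) = 0.996174
A(backplane) = MTBF/(MTBF+MTTR) = 14446/(14446+94.7) = 0.993487
A(SAS expander) = MTBF/(MTBF+MTTR) = 24645/(24645+77.0) = 0.996885
Series availability: 0.996174 × 0.993487 × 0.996885 = 0.9866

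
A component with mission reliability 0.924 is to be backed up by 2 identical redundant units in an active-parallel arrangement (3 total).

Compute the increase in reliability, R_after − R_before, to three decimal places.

R_before = 0.924
R_after = 1 − (1 − 0.924)^3 = 1.000
ΔR = 1.000 − 0.924 = 0.076

0.076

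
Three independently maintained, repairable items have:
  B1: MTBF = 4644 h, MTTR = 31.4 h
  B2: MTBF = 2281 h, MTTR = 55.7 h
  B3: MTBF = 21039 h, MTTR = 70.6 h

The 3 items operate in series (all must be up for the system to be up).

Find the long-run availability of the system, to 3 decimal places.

A(B1) = MTBF/(MTBF+MTTR) = 4644/(4644+31.4) = 0.993284
A(B2) = MTBF/(MTBF+MTTR) = 2281/(2281+55.7) = 0.976163
A(B3) = MTBF/(MTBF+MTTR) = 21039/(21039+70.6) = 0.996656
Series availability: 0.993284 × 0.976163 × 0.996656 = 0.966

0.966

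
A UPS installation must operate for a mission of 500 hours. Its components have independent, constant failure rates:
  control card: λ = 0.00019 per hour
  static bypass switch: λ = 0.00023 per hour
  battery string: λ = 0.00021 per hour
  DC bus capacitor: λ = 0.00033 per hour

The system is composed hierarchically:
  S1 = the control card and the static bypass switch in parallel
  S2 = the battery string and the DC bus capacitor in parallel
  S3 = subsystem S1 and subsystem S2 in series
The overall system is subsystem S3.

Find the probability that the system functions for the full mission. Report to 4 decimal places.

0.9751

R(control card) = exp(−0.00019 × 500) = 0.909373
R(static bypass switch) = exp(−0.00023 × 500) = 0.891366
R(battery string) = exp(−0.00021 × 500) = 0.900325
R(DC bus capacitor) = exp(−0.00033 × 500) = 0.847894
Parallel (control card and static bypass switch): 1 − (1 − 0.909373)(1 − 0.891366) = 0.990155
Parallel (battery string and DC bus capacitor): 1 − (1 − 0.900325)(1 − 0.847894) = 0.984839
Series ([0.990155] and [0.984839]): 0.990155 × 0.984839 = 0.9751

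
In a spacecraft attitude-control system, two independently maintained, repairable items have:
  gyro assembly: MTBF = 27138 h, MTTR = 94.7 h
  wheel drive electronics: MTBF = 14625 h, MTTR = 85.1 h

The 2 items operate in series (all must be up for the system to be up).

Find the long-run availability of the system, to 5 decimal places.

A(gyro assembly) = MTBF/(MTBF+MTTR) = 27138/(27138+94.7) = 0.996523
A(wheel drive electronics) = MTBF/(MTBF+MTTR) = 14625/(14625+85.1) = 0.994215
Series availability: 0.996523 × 0.994215 = 0.99076

0.99076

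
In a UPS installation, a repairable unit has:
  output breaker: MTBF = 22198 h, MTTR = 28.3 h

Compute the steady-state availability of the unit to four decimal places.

A(output breaker) = MTBF/(MTBF+MTTR) = 22198/(22198+28.3) = 0.9987

0.9987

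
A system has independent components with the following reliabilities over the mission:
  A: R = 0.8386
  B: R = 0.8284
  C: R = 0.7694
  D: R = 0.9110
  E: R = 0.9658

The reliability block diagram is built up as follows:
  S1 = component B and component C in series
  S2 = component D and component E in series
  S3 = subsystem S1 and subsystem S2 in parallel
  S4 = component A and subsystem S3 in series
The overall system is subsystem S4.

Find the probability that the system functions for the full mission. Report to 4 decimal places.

Series (B and C): 0.828400 × 0.769400 = 0.637371
Series (D and E): 0.911000 × 0.965800 = 0.879844
Parallel ([0.637371] and [0.879844]): 1 − (1 − 0.637371)(1 − 0.879844) = 0.956428
Series (A and [0.956428]): 0.838600 × 0.956428 = 0.8021

0.8021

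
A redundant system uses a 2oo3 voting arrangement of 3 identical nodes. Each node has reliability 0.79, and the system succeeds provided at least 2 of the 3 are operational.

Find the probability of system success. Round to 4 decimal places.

R = Σ_{i=2}^{3} C(3,i) p^i (1−p)^{3−i} with p = 0.79
C(3,2)·0.79^2·0.21^1 = 0.393183
C(3,3)·0.79^3·0.21^0 = 0.493039
Sum = 0.8862

0.8862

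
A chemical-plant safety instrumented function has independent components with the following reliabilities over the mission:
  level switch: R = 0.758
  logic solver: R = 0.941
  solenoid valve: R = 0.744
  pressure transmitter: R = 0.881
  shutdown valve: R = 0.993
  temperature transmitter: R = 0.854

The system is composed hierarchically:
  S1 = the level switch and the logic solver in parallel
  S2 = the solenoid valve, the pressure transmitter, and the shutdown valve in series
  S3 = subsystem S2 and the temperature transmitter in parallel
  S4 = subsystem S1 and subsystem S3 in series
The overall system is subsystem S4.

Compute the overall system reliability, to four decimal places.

Parallel (level switch and logic solver): 1 − (1 − 0.758000)(1 − 0.941000) = 0.985722
Series (solenoid valve, pressure transmitter, and shutdown valve): 0.744000 × 0.881000 × 0.993000 = 0.650876
Parallel ([0.650876] and temperature transmitter): 1 − (1 − 0.650876)(1 − 0.854000) = 0.949028
Series ([0.985722] and [0.949028]): 0.985722 × 0.949028 = 0.9355

0.9355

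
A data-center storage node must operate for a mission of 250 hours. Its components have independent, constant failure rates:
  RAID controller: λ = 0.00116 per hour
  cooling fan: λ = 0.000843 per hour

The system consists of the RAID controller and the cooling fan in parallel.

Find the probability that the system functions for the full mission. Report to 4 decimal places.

0.9522

R(RAID controller) = exp(−0.00116 × 250) = 0.748264
R(cooling fan) = exp(−0.000843 × 250) = 0.809977
Parallel (RAID controller and cooling fan): 1 − (1 − 0.748264)(1 − 0.809977) = 0.9522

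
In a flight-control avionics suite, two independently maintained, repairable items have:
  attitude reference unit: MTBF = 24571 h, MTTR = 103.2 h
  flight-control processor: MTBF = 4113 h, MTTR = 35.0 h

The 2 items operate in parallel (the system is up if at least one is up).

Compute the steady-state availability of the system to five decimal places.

0.99996

A(attitude reference unit) = MTBF/(MTBF+MTTR) = 24571/(24571+103.2) = 0.995817
A(flight-control processor) = MTBF/(MTBF+MTTR) = 4113/(4113+35.0) = 0.991562
Parallel availability: 1 − (1 − 0.995817)(1 − 0.991562) = 0.99996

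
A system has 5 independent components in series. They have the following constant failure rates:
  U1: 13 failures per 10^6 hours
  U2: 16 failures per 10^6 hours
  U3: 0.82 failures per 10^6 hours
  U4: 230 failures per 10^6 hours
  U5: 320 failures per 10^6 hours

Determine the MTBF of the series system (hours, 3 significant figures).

Series of exponential components: λ_sys = Σ λ_i
λ_sys = 0.000013 + 0.000016 + 0.00000082 + 0.00023 + 0.00032 = 5.7982e-04 /h
MTBF = 1 / λ_sys = 1720 h

1720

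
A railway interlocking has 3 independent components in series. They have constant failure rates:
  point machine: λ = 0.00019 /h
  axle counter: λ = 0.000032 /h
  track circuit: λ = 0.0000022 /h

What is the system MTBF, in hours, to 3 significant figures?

Series of exponential components: λ_sys = Σ λ_i
λ_sys = 0.00019 + 0.000032 + 0.0000022 = 2.2420e-04 /h
MTBF = 1 / λ_sys = 4460 h

4460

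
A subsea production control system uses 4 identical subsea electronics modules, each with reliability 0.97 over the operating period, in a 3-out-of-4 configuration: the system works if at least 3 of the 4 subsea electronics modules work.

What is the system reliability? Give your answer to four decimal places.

0.9948

R = Σ_{i=3}^{4} C(4,i) p^i (1−p)^{4−i} with p = 0.97
C(4,3)·0.97^3·0.03^1 = 0.109521
C(4,4)·0.97^4·0.03^0 = 0.885293
Sum = 0.9948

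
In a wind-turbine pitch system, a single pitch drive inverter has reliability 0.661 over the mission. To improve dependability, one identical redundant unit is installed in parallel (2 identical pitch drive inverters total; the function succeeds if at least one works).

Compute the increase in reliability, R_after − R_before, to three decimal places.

R_before = 0.661
R_after = 1 − (1 − 0.661)^2 = 0.885
ΔR = 0.885 − 0.661 = 0.224

0.224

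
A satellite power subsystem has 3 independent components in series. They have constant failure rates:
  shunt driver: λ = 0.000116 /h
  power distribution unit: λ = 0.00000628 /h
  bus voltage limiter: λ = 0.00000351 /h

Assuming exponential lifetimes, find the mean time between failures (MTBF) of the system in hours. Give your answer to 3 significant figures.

Series of exponential components: λ_sys = Σ λ_i
λ_sys = 0.000116 + 0.00000628 + 0.00000351 = 1.2579e-04 /h
MTBF = 1 / λ_sys = 7950 h

7950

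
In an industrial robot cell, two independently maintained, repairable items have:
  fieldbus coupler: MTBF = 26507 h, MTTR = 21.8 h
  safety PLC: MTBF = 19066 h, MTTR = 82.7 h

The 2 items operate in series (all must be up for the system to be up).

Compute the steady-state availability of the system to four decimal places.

0.9949

A(fieldbus coupler) = MTBF/(MTBF+MTTR) = 26507/(26507+21.8) = 0.999178
A(safety PLC) = MTBF/(MTBF+MTTR) = 19066/(19066+82.7) = 0.995681
Series availability: 0.999178 × 0.995681 = 0.9949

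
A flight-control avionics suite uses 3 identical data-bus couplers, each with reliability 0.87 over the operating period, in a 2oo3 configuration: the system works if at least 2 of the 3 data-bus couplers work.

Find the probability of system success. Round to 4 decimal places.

0.9537

R = Σ_{i=2}^{3} C(3,i) p^i (1−p)^{3−i} with p = 0.87
C(3,2)·0.87^2·0.13^1 = 0.295191
C(3,3)·0.87^3·0.13^0 = 0.658503
Sum = 0.9537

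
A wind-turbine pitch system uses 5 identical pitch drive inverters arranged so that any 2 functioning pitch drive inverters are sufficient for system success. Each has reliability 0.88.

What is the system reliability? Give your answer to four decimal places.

0.9991

R = Σ_{i=2}^{5} C(5,i) p^i (1−p)^{5−i} with p = 0.88
C(5,2)·0.88^2·0.12^3 = 0.013382
C(5,3)·0.88^3·0.12^2 = 0.098132
C(5,4)·0.88^4·0.12^1 = 0.359817
C(5,5)·0.88^5·0.12^0 = 0.527732
Sum = 0.9991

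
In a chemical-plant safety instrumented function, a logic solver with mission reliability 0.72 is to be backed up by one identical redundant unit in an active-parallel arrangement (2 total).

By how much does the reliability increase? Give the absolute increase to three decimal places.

R_before = 0.72
R_after = 1 − (1 − 0.72)^2 = 0.922
ΔR = 0.922 − 0.72 = 0.202

0.202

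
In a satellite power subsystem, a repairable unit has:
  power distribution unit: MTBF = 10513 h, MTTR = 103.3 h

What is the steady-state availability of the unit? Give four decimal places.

0.9903

A(power distribution unit) = MTBF/(MTBF+MTTR) = 10513/(10513+103.3) = 0.9903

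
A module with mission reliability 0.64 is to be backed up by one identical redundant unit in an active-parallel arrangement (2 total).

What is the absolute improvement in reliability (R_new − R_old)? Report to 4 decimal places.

R_before = 0.64
R_after = 1 − (1 − 0.64)^2 = 0.8704
ΔR = 0.8704 − 0.64 = 0.2304

0.2304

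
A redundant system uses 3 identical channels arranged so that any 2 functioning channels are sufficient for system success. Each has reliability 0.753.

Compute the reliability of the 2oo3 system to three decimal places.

R = Σ_{i=2}^{3} C(3,i) p^i (1−p)^{3−i} with p = 0.753
C(3,2)·0.753^2·0.247^1 = 0.42015
C(3,3)·0.753^3·0.247^0 = 0.42696
Sum = 0.847

0.847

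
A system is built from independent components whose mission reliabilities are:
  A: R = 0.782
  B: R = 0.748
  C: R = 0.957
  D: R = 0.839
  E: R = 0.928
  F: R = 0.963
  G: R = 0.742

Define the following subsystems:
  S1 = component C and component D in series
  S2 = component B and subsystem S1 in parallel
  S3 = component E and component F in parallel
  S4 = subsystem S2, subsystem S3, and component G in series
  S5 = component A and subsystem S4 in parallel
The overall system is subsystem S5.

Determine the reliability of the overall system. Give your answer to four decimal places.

Series (C and D): 0.957000 × 0.839000 = 0.802923
Parallel (B and [0.802923]): 1 − (1 − 0.748000)(1 − 0.802923) = 0.950337
Parallel (E and F): 1 − (1 − 0.928000)(1 − 0.963000) = 0.997336
Series ([0.950337], [0.997336], and G): 0.950337 × 0.997336 × 0.742000 = 0.703272
Parallel (A and [0.703272]): 1 − (1 − 0.782000)(1 − 0.703272) = 0.9353

0.9353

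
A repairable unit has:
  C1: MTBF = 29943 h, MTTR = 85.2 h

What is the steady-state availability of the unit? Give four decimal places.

A(C1) = MTBF/(MTBF+MTTR) = 29943/(29943+85.2) = 0.9972

0.9972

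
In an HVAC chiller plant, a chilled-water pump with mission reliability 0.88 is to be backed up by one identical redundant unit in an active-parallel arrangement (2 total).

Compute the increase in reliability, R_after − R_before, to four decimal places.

R_before = 0.88
R_after = 1 − (1 − 0.88)^2 = 0.9856
ΔR = 0.9856 − 0.88 = 0.1056

0.1056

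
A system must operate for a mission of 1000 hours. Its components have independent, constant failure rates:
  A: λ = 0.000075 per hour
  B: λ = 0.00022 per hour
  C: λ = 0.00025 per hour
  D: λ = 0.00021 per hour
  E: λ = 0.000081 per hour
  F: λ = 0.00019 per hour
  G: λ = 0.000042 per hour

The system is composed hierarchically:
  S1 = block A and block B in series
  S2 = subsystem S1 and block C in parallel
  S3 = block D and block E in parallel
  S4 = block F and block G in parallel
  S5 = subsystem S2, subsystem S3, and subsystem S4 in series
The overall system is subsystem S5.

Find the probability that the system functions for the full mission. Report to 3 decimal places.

R(A) = exp(−0.000075 × 1000) = 0.92774
R(B) = exp(−0.00022 × 1000) = 0.80252
R(C) = exp(−0.00025 × 1000) = 0.77880
R(D) = exp(−0.00021 × 1000) = 0.81058
R(E) = exp(−0.000081 × 1000) = 0.92219
R(F) = exp(−0.00019 × 1000) = 0.82696
R(G) = exp(−0.000042 × 1000) = 0.95887
Series (A and B): 0.92774 × 0.80252 = 0.74453
Parallel ([0.74453] and C): 1 − (1 − 0.74453)(1 − 0.77880) = 0.94349
Parallel (D and E): 1 − (1 − 0.81058)(1 − 0.92219) = 0.98526
Parallel (F and G): 1 − (1 − 0.82696)(1 − 0.95887) = 0.99288
Series ([0.94349], [0.98526], and [0.99288]): 0.94349 × 0.98526 × 0.99288 = 0.923

0.923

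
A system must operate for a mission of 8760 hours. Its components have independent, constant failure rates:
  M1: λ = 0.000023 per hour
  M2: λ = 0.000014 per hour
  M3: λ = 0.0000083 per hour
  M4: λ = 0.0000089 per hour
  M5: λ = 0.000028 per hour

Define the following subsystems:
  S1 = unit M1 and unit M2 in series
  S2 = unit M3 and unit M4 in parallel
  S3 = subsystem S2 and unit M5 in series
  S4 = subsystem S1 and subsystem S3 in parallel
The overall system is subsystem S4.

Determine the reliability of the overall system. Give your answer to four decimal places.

0.9386

R(M1) = exp(−0.000023 × 8760) = 0.817520
R(M2) = exp(−0.000014 × 8760) = 0.884582
R(M3) = exp(−0.0000083 × 8760) = 0.929872
R(M4) = exp(−0.0000089 × 8760) = 0.924998
R(M5) = exp(−0.000028 × 8760) = 0.782485
Series (M1 and M2): 0.817520 × 0.884582 = 0.723163
Parallel (M3 and M4): 1 − (1 − 0.929872)(1 − 0.924998) = 0.994740
Series ([0.994740] and M5): 0.994740 × 0.782485 = 0.778369
Parallel ([0.723163] and [0.778369]): 1 − (1 − 0.723163)(1 − 0.778369) = 0.9386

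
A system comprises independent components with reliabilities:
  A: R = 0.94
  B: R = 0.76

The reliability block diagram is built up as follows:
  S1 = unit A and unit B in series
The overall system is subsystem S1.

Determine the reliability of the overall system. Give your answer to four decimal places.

0.7144

Series (A and B): 0.940000 × 0.760000 = 0.7144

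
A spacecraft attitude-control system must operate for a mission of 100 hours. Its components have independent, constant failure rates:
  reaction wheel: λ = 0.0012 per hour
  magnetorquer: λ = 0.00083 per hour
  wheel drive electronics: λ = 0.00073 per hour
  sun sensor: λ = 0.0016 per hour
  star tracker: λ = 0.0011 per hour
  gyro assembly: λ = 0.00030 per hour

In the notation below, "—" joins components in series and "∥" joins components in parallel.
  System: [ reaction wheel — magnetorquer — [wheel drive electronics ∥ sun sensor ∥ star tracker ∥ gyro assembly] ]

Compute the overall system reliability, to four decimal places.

R(reaction wheel) = exp(−0.0012 × 100) = 0.886920
R(magnetorquer) = exp(−0.00083 × 100) = 0.920351
R(wheel drive electronics) = exp(−0.00073 × 100) = 0.929601
R(sun sensor) = exp(−0.0016 × 100) = 0.852144
R(star tracker) = exp(−0.0011 × 100) = 0.895834
R(gyro assembly) = exp(−0.00030 × 100) = 0.970446
Parallel (wheel drive electronics, sun sensor, star tracker, and gyro assembly): 1 − (1 − 0.929601)(1 − 0.852144)(1 − 0.895834)(1 − 0.970446) = 0.999968
Series (reaction wheel, magnetorquer, and [0.999968]): 0.886920 × 0.920351 × 0.999968 = 0.8163

0.8163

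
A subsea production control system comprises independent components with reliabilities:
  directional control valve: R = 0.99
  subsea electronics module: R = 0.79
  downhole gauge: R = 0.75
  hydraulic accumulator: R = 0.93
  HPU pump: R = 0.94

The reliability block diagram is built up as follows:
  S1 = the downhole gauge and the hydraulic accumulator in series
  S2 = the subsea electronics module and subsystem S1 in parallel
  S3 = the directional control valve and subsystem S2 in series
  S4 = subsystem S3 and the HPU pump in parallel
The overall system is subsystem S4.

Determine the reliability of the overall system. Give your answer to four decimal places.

Series (downhole gauge and hydraulic accumulator): 0.750000 × 0.930000 = 0.697500
Parallel (subsea electronics module and [0.697500]): 1 − (1 − 0.790000)(1 − 0.697500) = 0.936475
Series (directional control valve and [0.936475]): 0.990000 × 0.936475 = 0.927110
Parallel ([0.927110] and HPU pump): 1 − (1 − 0.927110)(1 − 0.940000) = 0.9956

0.9956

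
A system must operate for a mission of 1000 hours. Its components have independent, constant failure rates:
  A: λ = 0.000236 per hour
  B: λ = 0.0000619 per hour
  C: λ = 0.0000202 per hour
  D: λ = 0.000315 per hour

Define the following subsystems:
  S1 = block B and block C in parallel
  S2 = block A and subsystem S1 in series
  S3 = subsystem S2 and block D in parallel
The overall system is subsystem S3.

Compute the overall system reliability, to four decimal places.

0.9429

R(A) = exp(−0.000236 × 1000) = 0.789781
R(B) = exp(−0.0000619 × 1000) = 0.939977
R(C) = exp(−0.0000202 × 1000) = 0.980003
R(D) = exp(−0.000315 × 1000) = 0.729789
Parallel (B and C): 1 − (1 − 0.939977)(1 − 0.980003) = 0.998800
Series (A and [0.998800]): 0.789781 × 0.998800 = 0.788833
Parallel ([0.788833] and D): 1 − (1 − 0.788833)(1 − 0.729789) = 0.9429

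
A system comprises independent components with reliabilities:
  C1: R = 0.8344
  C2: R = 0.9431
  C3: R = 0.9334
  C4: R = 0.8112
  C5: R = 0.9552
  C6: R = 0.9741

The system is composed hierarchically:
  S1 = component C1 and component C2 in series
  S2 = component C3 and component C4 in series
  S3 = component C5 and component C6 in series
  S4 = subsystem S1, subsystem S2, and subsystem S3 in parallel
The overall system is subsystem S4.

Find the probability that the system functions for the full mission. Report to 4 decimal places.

0.9964

Series (C1 and C2): 0.834400 × 0.943100 = 0.786923
Series (C3 and C4): 0.933400 × 0.811200 = 0.757174
Series (C5 and C6): 0.955200 × 0.974100 = 0.930460
Parallel ([0.786923], [0.757174], and [0.930460]): 1 − (1 − 0.786923)(1 − 0.757174)(1 − 0.930460) = 0.9964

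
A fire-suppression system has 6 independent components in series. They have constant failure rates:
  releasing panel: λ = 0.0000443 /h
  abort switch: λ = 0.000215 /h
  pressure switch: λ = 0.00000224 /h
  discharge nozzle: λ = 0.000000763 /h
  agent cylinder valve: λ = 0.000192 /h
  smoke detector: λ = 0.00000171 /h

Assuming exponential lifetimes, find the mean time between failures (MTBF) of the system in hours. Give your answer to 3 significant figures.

2190

Series of exponential components: λ_sys = Σ λ_i
λ_sys = 0.0000443 + 0.000215 + 0.00000224 + 0.000000763 + 0.000192 + 0.00000171 = 4.5601e-04 /h
MTBF = 1 / λ_sys = 2190 h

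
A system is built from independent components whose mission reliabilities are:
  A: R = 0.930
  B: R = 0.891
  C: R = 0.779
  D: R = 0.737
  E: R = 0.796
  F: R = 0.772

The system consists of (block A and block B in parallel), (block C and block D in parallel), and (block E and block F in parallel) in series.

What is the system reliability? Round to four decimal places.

Parallel (A and B): 1 − (1 − 0.930000)(1 − 0.891000) = 0.992370
Parallel (C and D): 1 − (1 − 0.779000)(1 − 0.737000) = 0.941877
Parallel (E and F): 1 − (1 − 0.796000)(1 − 0.772000) = 0.953488
Series ([0.992370], [0.941877], and [0.953488]): 0.992370 × 0.941877 × 0.953488 = 0.8912

0.8912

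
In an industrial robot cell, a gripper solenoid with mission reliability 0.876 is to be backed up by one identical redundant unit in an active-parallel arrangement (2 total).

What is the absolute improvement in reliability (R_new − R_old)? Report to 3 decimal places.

0.109

R_before = 0.876
R_after = 1 − (1 − 0.876)^2 = 0.985
ΔR = 0.985 − 0.876 = 0.109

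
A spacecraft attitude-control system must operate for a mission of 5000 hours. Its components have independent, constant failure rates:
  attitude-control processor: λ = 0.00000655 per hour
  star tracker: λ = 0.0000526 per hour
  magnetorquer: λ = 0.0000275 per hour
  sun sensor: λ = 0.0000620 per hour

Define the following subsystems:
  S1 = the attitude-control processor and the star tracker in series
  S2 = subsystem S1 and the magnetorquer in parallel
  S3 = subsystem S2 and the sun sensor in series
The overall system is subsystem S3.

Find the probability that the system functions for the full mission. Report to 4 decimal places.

R(attitude-control processor) = exp(−0.00000655 × 5000) = 0.967780
R(star tracker) = exp(−0.0000526 × 5000) = 0.768742
R(magnetorquer) = exp(−0.0000275 × 5000) = 0.871534
R(sun sensor) = exp(−0.0000620 × 5000) = 0.733447
Series (attitude-control processor and star tracker): 0.967780 × 0.768742 = 0.743973
Parallel ([0.743973] and magnetorquer): 1 − (1 − 0.743973)(1 − 0.871534) = 0.967109
Series ([0.967109] and sun sensor): 0.967109 × 0.733447 = 0.7093

0.7093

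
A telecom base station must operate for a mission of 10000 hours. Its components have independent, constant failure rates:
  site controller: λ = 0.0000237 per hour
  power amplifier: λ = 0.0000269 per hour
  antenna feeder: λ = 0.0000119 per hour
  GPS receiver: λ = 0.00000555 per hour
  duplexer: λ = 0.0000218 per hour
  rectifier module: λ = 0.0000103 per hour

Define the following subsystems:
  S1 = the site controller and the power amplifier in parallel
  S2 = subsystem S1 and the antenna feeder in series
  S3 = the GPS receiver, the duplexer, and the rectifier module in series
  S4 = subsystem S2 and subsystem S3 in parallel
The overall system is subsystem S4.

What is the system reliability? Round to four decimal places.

R(site controller) = exp(−0.0000237 × 10000) = 0.788991
R(power amplifier) = exp(−0.0000269 × 10000) = 0.764143
R(antenna feeder) = exp(−0.0000119 × 10000) = 0.887808
R(GPS receiver) = exp(−0.00000555 × 10000) = 0.946012
R(duplexer) = exp(−0.0000218 × 10000) = 0.804125
R(rectifier module) = exp(−0.0000103 × 10000) = 0.902127
Parallel (site controller and power amplifier): 1 − (1 − 0.788991)(1 − 0.764143) = 0.950232
Series ([0.950232] and antenna feeder): 0.950232 × 0.887808 = 0.843624
Series (GPS receiver, duplexer, and rectifier module): 0.946012 × 0.804125 × 0.902127 = 0.686259
Parallel ([0.843624] and [0.686259]): 1 − (1 − 0.843624)(1 − 0.686259) = 0.9509

0.9509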